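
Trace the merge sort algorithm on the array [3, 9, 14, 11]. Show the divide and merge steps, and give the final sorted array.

Merge sort trace:

Split: [3, 9, 14, 11] -> [3, 9] and [14, 11]
  Split: [3, 9] -> [3] and [9]
  Merge: [3] + [9] -> [3, 9]
  Split: [14, 11] -> [14] and [11]
  Merge: [14] + [11] -> [11, 14]
Merge: [3, 9] + [11, 14] -> [3, 9, 11, 14]

Final sorted array: [3, 9, 11, 14]

The merge sort proceeds by recursively splitting the array and merging sorted halves.
After all merges, the sorted array is [3, 9, 11, 14].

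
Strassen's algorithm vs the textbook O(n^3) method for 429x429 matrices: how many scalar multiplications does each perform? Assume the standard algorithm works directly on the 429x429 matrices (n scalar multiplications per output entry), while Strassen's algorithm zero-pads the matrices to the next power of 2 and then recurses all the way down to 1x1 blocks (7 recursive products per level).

Matrix multiplication for 429x429 matrices:

Strassen's algorithm requires power-of-2 dimensions. Pad 429x429 to 512x512 (next power of 2).

Standard algorithm: 429^3 = 78953589 multiplications
Strassen's algorithm: 7^(log2(512)) = 7^9 = 40353607 multiplications
Savings: 78953589 - 40353607 = 38599982 multiplications

Standard: 78953589 multiplications (429^3). Strassen: 40353607 multiplications (7^9, after padding to 512x512). Strassen reduces 8 recursive multiplications to 7 at each level.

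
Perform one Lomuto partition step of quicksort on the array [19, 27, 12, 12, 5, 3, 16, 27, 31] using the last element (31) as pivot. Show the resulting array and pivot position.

Lomuto partition with pivot = 31:

Initial array: [19, 27, 12, 12, 5, 3, 16, 27, 31]

arr[0]=19 <= 31: swap with position 0, array becomes [19, 27, 12, 12, 5, 3, 16, 27, 31]
arr[1]=27 <= 31: swap with position 1, array becomes [19, 27, 12, 12, 5, 3, 16, 27, 31]
arr[2]=12 <= 31: swap with position 2, array becomes [19, 27, 12, 12, 5, 3, 16, 27, 31]
arr[3]=12 <= 31: swap with position 3, array becomes [19, 27, 12, 12, 5, 3, 16, 27, 31]
arr[4]=5 <= 31: swap with position 4, array becomes [19, 27, 12, 12, 5, 3, 16, 27, 31]
arr[5]=3 <= 31: swap with position 5, array becomes [19, 27, 12, 12, 5, 3, 16, 27, 31]
arr[6]=16 <= 31: swap with position 6, array becomes [19, 27, 12, 12, 5, 3, 16, 27, 31]
arr[7]=27 <= 31: swap with position 7, array becomes [19, 27, 12, 12, 5, 3, 16, 27, 31]

Place pivot at position 8: [19, 27, 12, 12, 5, 3, 16, 27, 31]
Pivot position: 8

After partitioning with pivot 31, the array becomes [19, 27, 12, 12, 5, 3, 16, 27, 31]. The pivot is placed at index 8. All elements to the left of the pivot are <= 31, and all elements to the right are > 31.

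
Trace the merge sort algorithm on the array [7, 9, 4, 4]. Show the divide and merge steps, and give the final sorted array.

Merge sort trace:

Split: [7, 9, 4, 4] -> [7, 9] and [4, 4]
  Split: [7, 9] -> [7] and [9]
  Merge: [7] + [9] -> [7, 9]
  Split: [4, 4] -> [4] and [4]
  Merge: [4] + [4] -> [4, 4]
Merge: [7, 9] + [4, 4] -> [4, 4, 7, 9]

Final sorted array: [4, 4, 7, 9]

The merge sort proceeds by recursively splitting the array and merging sorted halves.
After all merges, the sorted array is [4, 4, 7, 9].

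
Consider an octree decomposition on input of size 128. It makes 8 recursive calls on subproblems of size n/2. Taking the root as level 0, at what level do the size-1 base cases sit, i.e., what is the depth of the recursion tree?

For divide and conquer with division factor 2:

Problem sizes at each level:
Level 0: 128
Level 1: 64
Level 2: 32
Level 3: 16
Level 4: 8
Level 5: 4
Level 6: 2
Level 7: 1

The root is level 0 and the size-1 base case is level 7 (the tree spans levels 0 through 7, i.e. 8 levels counting the root), so the depth is the number of divisions: log_2(128) = 7

The recursion tree depth is log_2(128) = 7. At each level, the problem size is divided by 2, so it takes 7 divisions to reduce to a base case of size 1. The algorithm makes 8 recursive calls at each level.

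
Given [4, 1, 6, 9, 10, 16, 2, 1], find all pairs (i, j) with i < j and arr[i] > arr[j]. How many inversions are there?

Finding inversions in [4, 1, 6, 9, 10, 16, 2, 1]:

(0, 1): arr[0]=4 > arr[1]=1
(0, 6): arr[0]=4 > arr[6]=2
(0, 7): arr[0]=4 > arr[7]=1
(2, 6): arr[2]=6 > arr[6]=2
(2, 7): arr[2]=6 > arr[7]=1
(3, 6): arr[3]=9 > arr[6]=2
(3, 7): arr[3]=9 > arr[7]=1
(4, 6): arr[4]=10 > arr[6]=2
(4, 7): arr[4]=10 > arr[7]=1
(5, 6): arr[5]=16 > arr[6]=2
(5, 7): arr[5]=16 > arr[7]=1
(6, 7): arr[6]=2 > arr[7]=1

Total inversions: 12

The array has 12 inversion(s): (0,1), (0,6), (0,7), (2,6), (2,7), (3,6), (3,7), (4,6), (4,7), (5,6), (5,7), (6,7). Each pair (i,j) satisfies i < j and arr[i] > arr[j].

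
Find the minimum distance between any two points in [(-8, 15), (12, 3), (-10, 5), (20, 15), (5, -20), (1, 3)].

Computing all pairwise distances among 6 points:

d((-8, 15), (12, 3)) = 23.3238
d((-8, 15), (-10, 5)) = 10.198 <-- minimum
d((-8, 15), (20, 15)) = 28.0
d((-8, 15), (5, -20)) = 37.3363
d((-8, 15), (1, 3)) = 15.0
d((12, 3), (-10, 5)) = 22.0907
d((12, 3), (20, 15)) = 14.4222
d((12, 3), (5, -20)) = 24.0416
d((12, 3), (1, 3)) = 11.0
d((-10, 5), (20, 15)) = 31.6228
d((-10, 5), (5, -20)) = 29.1548
d((-10, 5), (1, 3)) = 11.1803
d((20, 15), (5, -20)) = 38.0789
d((20, 15), (1, 3)) = 22.4722
d((5, -20), (1, 3)) = 23.3452

Closest pair: (-8, 15) and (-10, 5) with distance 10.198

The closest pair is (-8, 15) and (-10, 5) with Euclidean distance 10.198. For 6 points, brute-force pairwise comparison is shown above. For large n, the divide-and-conquer algorithm (sort by x, recurse on halves, check the dividing strip) achieves O(n log n).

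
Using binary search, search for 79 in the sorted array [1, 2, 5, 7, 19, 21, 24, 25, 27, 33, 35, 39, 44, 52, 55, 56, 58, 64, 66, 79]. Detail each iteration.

Binary search for 79 in [1, 2, 5, 7, 19, 21, 24, 25, 27, 33, 35, 39, 44, 52, 55, 56, 58, 64, 66, 79]:

lo=0, hi=19, mid=9, arr[mid]=33 -> 33 < 79, search right half
lo=10, hi=19, mid=14, arr[mid]=55 -> 55 < 79, search right half
lo=15, hi=19, mid=17, arr[mid]=64 -> 64 < 79, search right half
lo=18, hi=19, mid=18, arr[mid]=66 -> 66 < 79, search right half
lo=19, hi=19, mid=19, arr[mid]=79 -> Found target at index 19!

Binary search finds 79 at index 19 after 5 comparisons. The search repeatedly halves the search space by comparing with the middle element.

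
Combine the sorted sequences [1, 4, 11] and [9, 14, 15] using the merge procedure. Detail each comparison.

Merging process:

Compare 1 vs 9: take 1 from left. Merged: [1]
Compare 4 vs 9: take 4 from left. Merged: [1, 4]
Compare 11 vs 9: take 9 from right. Merged: [1, 4, 9]
Compare 11 vs 14: take 11 from left. Merged: [1, 4, 9, 11]
Append remaining from right: [14, 15]. Merged: [1, 4, 9, 11, 14, 15]

Final merged array: [1, 4, 9, 11, 14, 15]
Total comparisons: 4

The merged array is [1, 4, 9, 11, 14, 15], requiring 4 comparisons. The merge step runs in O(n) time where n is the total number of elements.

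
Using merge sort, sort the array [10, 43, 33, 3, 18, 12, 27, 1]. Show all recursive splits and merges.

Merge sort trace:

Split: [10, 43, 33, 3, 18, 12, 27, 1] -> [10, 43, 33, 3] and [18, 12, 27, 1]
  Split: [10, 43, 33, 3] -> [10, 43] and [33, 3]
    Split: [10, 43] -> [10] and [43]
    Merge: [10] + [43] -> [10, 43]
    Split: [33, 3] -> [33] and [3]
    Merge: [33] + [3] -> [3, 33]
  Merge: [10, 43] + [3, 33] -> [3, 10, 33, 43]
  Split: [18, 12, 27, 1] -> [18, 12] and [27, 1]
    Split: [18, 12] -> [18] and [12]
    Merge: [18] + [12] -> [12, 18]
    Split: [27, 1] -> [27] and [1]
    Merge: [27] + [1] -> [1, 27]
  Merge: [12, 18] + [1, 27] -> [1, 12, 18, 27]
Merge: [3, 10, 33, 43] + [1, 12, 18, 27] -> [1, 3, 10, 12, 18, 27, 33, 43]

Final sorted array: [1, 3, 10, 12, 18, 27, 33, 43]

The merge sort proceeds by recursively splitting the array and merging sorted halves.
After all merges, the sorted array is [1, 3, 10, 12, 18, 27, 33, 43].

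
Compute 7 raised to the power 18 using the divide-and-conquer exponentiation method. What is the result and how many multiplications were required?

Computing 7^18 by squaring (build up from 7^1; each line after the first costs one multiplication):

7^1 = 7
7^2 = (7^1)^2 = 7^2 = 49
7^4 = (7^2)^2 = 49^2 = 2401
7^8 = (7^4)^2 = 2401^2 = 5764801
7^9 = 7 * 7^8 = 7 * 5764801 = 40353607
7^18 = (7^9)^2 = 40353607^2 = 1628413597910449

Result: 1628413597910449
Multiplications needed: 5 (5 lines after 7^1)

7^18 = 1628413597910449. Using exponentiation by squaring, this requires 5 multiplications. The key idea: if the exponent is even, square the half-power; if odd, multiply by the base once.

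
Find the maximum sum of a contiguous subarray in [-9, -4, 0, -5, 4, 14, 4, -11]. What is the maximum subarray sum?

Using Kadane's algorithm on [-9, -4, 0, -5, 4, 14, 4, -11]:

Scanning through the array:
Position 1 (value -4): max_ending_here = -4, max_so_far = -4
Position 2 (value 0): max_ending_here = 0, max_so_far = 0
Position 3 (value -5): max_ending_here = -5, max_so_far = 0
Position 4 (value 4): max_ending_here = 4, max_so_far = 4
Position 5 (value 14): max_ending_here = 18, max_so_far = 18
Position 6 (value 4): max_ending_here = 22, max_so_far = 22
Position 7 (value -11): max_ending_here = 11, max_so_far = 22

Maximum subarray: [4, 14, 4]
Maximum sum: 22

The maximum subarray is [4, 14, 4] with sum 22. This subarray runs from index 4 to index 6.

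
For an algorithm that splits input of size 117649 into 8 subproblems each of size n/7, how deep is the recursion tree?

For divide and conquer with division factor 7:

Problem sizes at each level:
Level 0: 117649
Level 1: 16807
Level 2: 2401
Level 3: 343
Level 4: 49
Level 5: 7
Level 6: 1

The root is level 0 and the size-1 base case is level 6 (the tree spans levels 0 through 6, i.e. 7 levels counting the root), so the depth is the number of divisions: log_7(117649) = 6

The recursion tree depth is log_7(117649) = 6. At each level, the problem size is divided by 7, so it takes 6 divisions to reduce to a base case of size 1. The algorithm makes 8 recursive calls at each level.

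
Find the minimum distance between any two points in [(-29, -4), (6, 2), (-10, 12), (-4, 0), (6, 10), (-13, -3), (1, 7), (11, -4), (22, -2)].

Computing all pairwise distances among 9 points:

d((-29, -4), (6, 2)) = 35.5106
d((-29, -4), (-10, 12)) = 24.8395
d((-29, -4), (-4, 0)) = 25.318
d((-29, -4), (6, 10)) = 37.6962
d((-29, -4), (-13, -3)) = 16.0312
d((-29, -4), (1, 7)) = 31.9531
d((-29, -4), (11, -4)) = 40.0
d((-29, -4), (22, -2)) = 51.0392
d((6, 2), (-10, 12)) = 18.868
d((6, 2), (-4, 0)) = 10.198
d((6, 2), (6, 10)) = 8.0
d((6, 2), (-13, -3)) = 19.6469
d((6, 2), (1, 7)) = 7.0711
d((6, 2), (11, -4)) = 7.8102
d((6, 2), (22, -2)) = 16.4924
d((-10, 12), (-4, 0)) = 13.4164
d((-10, 12), (6, 10)) = 16.1245
d((-10, 12), (-13, -3)) = 15.2971
d((-10, 12), (1, 7)) = 12.083
d((-10, 12), (11, -4)) = 26.4008
d((-10, 12), (22, -2)) = 34.9285
d((-4, 0), (6, 10)) = 14.1421
d((-4, 0), (-13, -3)) = 9.4868
d((-4, 0), (1, 7)) = 8.6023
d((-4, 0), (11, -4)) = 15.5242
d((-4, 0), (22, -2)) = 26.0768
d((6, 10), (-13, -3)) = 23.0217
d((6, 10), (1, 7)) = 5.831 <-- minimum
d((6, 10), (11, -4)) = 14.8661
d((6, 10), (22, -2)) = 20.0
d((-13, -3), (1, 7)) = 17.2047
d((-13, -3), (11, -4)) = 24.0208
d((-13, -3), (22, -2)) = 35.0143
d((1, 7), (11, -4)) = 14.8661
d((1, 7), (22, -2)) = 22.8473
d((11, -4), (22, -2)) = 11.1803

Closest pair: (6, 10) and (1, 7) with distance 5.831

The closest pair is (6, 10) and (1, 7) with Euclidean distance 5.831. For 9 points, brute-force pairwise comparison is shown above. For large n, the divide-and-conquer algorithm (sort by x, recurse on halves, check the dividing strip) achieves O(n log n).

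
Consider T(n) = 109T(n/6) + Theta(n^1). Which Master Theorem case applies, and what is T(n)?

Master Theorem for T(n) = 109T(n/6) + O(n^1):

a = 109, b = 6, c = 1
log_b(a) = log_6(109) = 2.6183

Case 1: c = 1 < log_6(109) = 2.6183
T(n) = O(n^(log_6 109))

For T(n) = 109T(n/6) + O(n^1): log_6(109) = 2.6183. This is Case 1 of the Master Theorem (c < log_b(a), work dominated by leaves), giving O(n^(log_6 109)).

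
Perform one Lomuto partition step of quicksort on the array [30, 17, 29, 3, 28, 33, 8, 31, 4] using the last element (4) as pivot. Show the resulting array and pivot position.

Lomuto partition with pivot = 4:

Initial array: [30, 17, 29, 3, 28, 33, 8, 31, 4]

arr[0]=30 > 4: no swap
arr[1]=17 > 4: no swap
arr[2]=29 > 4: no swap
arr[3]=3 <= 4: swap with position 0, array becomes [3, 17, 29, 30, 28, 33, 8, 31, 4]
arr[4]=28 > 4: no swap
arr[5]=33 > 4: no swap
arr[6]=8 > 4: no swap
arr[7]=31 > 4: no swap

Place pivot at position 1: [3, 4, 29, 30, 28, 33, 8, 31, 17]
Pivot position: 1

After partitioning with pivot 4, the array becomes [3, 4, 29, 30, 28, 33, 8, 31, 17]. The pivot is placed at index 1. All elements to the left of the pivot are <= 4, and all elements to the right are > 4.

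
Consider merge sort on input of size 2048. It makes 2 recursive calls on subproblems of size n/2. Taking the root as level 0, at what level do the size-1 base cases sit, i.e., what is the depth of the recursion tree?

For divide and conquer with division factor 2:

Problem sizes at each level:
Level 0: 2048
Level 1: 1024
Level 2: 512
Level 3: 256
Level 4: 128
Level 5: 64
Level 6: 32
Level 7: 16
Level 8: 8
Level 9: 4
Level 10: 2
Level 11: 1

The root is level 0 and the size-1 base case is level 11 (the tree spans levels 0 through 11, i.e. 12 levels counting the root), so the depth is the number of divisions: log_2(2048) = 11

The recursion tree depth is log_2(2048) = 11. At each level, the problem size is divided by 2, so it takes 11 divisions to reduce to a base case of size 1. The algorithm makes 2 recursive calls at each level.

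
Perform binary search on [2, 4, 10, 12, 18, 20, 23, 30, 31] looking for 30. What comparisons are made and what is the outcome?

Binary search for 30 in [2, 4, 10, 12, 18, 20, 23, 30, 31]:

lo=0, hi=8, mid=4, arr[mid]=18 -> 18 < 30, search right half
lo=5, hi=8, mid=6, arr[mid]=23 -> 23 < 30, search right half
lo=7, hi=8, mid=7, arr[mid]=30 -> Found target at index 7!

Binary search finds 30 at index 7 after 3 comparisons. The search repeatedly halves the search space by comparing with the middle element.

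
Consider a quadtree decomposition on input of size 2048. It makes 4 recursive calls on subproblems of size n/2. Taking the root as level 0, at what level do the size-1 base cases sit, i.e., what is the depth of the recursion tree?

For divide and conquer with division factor 2:

Problem sizes at each level:
Level 0: 2048
Level 1: 1024
Level 2: 512
Level 3: 256
Level 4: 128
Level 5: 64
Level 6: 32
Level 7: 16
Level 8: 8
Level 9: 4
Level 10: 2
Level 11: 1

The root is level 0 and the size-1 base case is level 11 (the tree spans levels 0 through 11, i.e. 12 levels counting the root), so the depth is the number of divisions: log_2(2048) = 11

The recursion tree depth is log_2(2048) = 11. At each level, the problem size is divided by 2, so it takes 11 divisions to reduce to a base case of size 1. The algorithm makes 4 recursive calls at each level.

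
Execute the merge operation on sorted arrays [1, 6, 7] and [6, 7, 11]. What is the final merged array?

Merging process:

Compare 1 vs 6: take 1 from left. Merged: [1]
Compare 6 vs 6: take 6 from left. Merged: [1, 6]
Compare 7 vs 6: take 6 from right. Merged: [1, 6, 6]
Compare 7 vs 7: take 7 from left. Merged: [1, 6, 6, 7]
Append remaining from right: [7, 11]. Merged: [1, 6, 6, 7, 7, 11]

Final merged array: [1, 6, 6, 7, 7, 11]
Total comparisons: 4

The merged array is [1, 6, 6, 7, 7, 11], requiring 4 comparisons. The merge step runs in O(n) time where n is the total number of elements.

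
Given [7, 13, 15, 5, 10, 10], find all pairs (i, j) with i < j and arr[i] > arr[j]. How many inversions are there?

Finding inversions in [7, 13, 15, 5, 10, 10]:

(0, 3): arr[0]=7 > arr[3]=5
(1, 3): arr[1]=13 > arr[3]=5
(1, 4): arr[1]=13 > arr[4]=10
(1, 5): arr[1]=13 > arr[5]=10
(2, 3): arr[2]=15 > arr[3]=5
(2, 4): arr[2]=15 > arr[4]=10
(2, 5): arr[2]=15 > arr[5]=10

Total inversions: 7

The array has 7 inversion(s): (0,3), (1,3), (1,4), (1,5), (2,3), (2,4), (2,5). Each pair (i,j) satisfies i < j and arr[i] > arr[j].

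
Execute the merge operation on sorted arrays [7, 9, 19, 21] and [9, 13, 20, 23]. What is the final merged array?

Merging process:

Compare 7 vs 9: take 7 from left. Merged: [7]
Compare 9 vs 9: take 9 from left. Merged: [7, 9]
Compare 19 vs 9: take 9 from right. Merged: [7, 9, 9]
Compare 19 vs 13: take 13 from right. Merged: [7, 9, 9, 13]
Compare 19 vs 20: take 19 from left. Merged: [7, 9, 9, 13, 19]
Compare 21 vs 20: take 20 from right. Merged: [7, 9, 9, 13, 19, 20]
Compare 21 vs 23: take 21 from left. Merged: [7, 9, 9, 13, 19, 20, 21]
Append remaining from right: [23]. Merged: [7, 9, 9, 13, 19, 20, 21, 23]

Final merged array: [7, 9, 9, 13, 19, 20, 21, 23]
Total comparisons: 7

The merged array is [7, 9, 9, 13, 19, 20, 21, 23], requiring 7 comparisons. The merge step runs in O(n) time where n is the total number of elements.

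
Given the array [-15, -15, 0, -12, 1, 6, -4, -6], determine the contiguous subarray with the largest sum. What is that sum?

Using Kadane's algorithm on [-15, -15, 0, -12, 1, 6, -4, -6]:

Scanning through the array:
Position 1 (value -15): max_ending_here = -15, max_so_far = -15
Position 2 (value 0): max_ending_here = 0, max_so_far = 0
Position 3 (value -12): max_ending_here = -12, max_so_far = 0
Position 4 (value 1): max_ending_here = 1, max_so_far = 1
Position 5 (value 6): max_ending_here = 7, max_so_far = 7
Position 6 (value -4): max_ending_here = 3, max_so_far = 7
Position 7 (value -6): max_ending_here = -3, max_so_far = 7

Maximum subarray: [1, 6]
Maximum sum: 7

The maximum subarray is [1, 6] with sum 7. This subarray runs from index 4 to index 5.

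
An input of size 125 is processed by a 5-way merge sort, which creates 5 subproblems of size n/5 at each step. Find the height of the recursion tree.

For divide and conquer with division factor 5:

Problem sizes at each level:
Level 0: 125
Level 1: 25
Level 2: 5
Level 3: 1

The root is level 0 and the size-1 base case is level 3 (the tree spans levels 0 through 3, i.e. 4 levels counting the root), so the depth is the number of divisions: log_5(125) = 3

The recursion tree depth is log_5(125) = 3. At each level, the problem size is divided by 5, so it takes 3 divisions to reduce to a base case of size 1. The algorithm makes 5 recursive calls at each level.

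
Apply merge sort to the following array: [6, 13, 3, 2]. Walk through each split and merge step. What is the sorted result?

Merge sort trace:

Split: [6, 13, 3, 2] -> [6, 13] and [3, 2]
  Split: [6, 13] -> [6] and [13]
  Merge: [6] + [13] -> [6, 13]
  Split: [3, 2] -> [3] and [2]
  Merge: [3] + [2] -> [2, 3]
Merge: [6, 13] + [2, 3] -> [2, 3, 6, 13]

Final sorted array: [2, 3, 6, 13]

The merge sort proceeds by recursively splitting the array and merging sorted halves.
After all merges, the sorted array is [2, 3, 6, 13].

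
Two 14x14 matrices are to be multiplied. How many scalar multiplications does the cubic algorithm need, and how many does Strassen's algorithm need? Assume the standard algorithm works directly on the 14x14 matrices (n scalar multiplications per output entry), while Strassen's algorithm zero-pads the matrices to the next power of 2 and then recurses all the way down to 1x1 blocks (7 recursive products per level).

Matrix multiplication for 14x14 matrices:

Strassen's algorithm requires power-of-2 dimensions. Pad 14x14 to 16x16 (next power of 2).

Standard algorithm: 14^3 = 2744 multiplications
Strassen's algorithm: 7^(log2(16)) = 7^4 = 2401 multiplications
Savings: 2744 - 2401 = 343 multiplications

Standard: 2744 multiplications (14^3). Strassen: 2401 multiplications (7^4, after padding to 16x16). Strassen reduces 8 recursive multiplications to 7 at each level.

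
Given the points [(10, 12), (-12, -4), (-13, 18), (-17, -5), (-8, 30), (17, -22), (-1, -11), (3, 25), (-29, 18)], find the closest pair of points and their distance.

Computing all pairwise distances among 9 points:

d((10, 12), (-12, -4)) = 27.2029
d((10, 12), (-13, 18)) = 23.7697
d((10, 12), (-17, -5)) = 31.9061
d((10, 12), (-8, 30)) = 25.4558
d((10, 12), (17, -22)) = 34.7131
d((10, 12), (-1, -11)) = 25.4951
d((10, 12), (3, 25)) = 14.7648
d((10, 12), (-29, 18)) = 39.4588
d((-12, -4), (-13, 18)) = 22.0227
d((-12, -4), (-17, -5)) = 5.099 <-- minimum
d((-12, -4), (-8, 30)) = 34.2345
d((-12, -4), (17, -22)) = 34.1321
d((-12, -4), (-1, -11)) = 13.0384
d((-12, -4), (3, 25)) = 32.6497
d((-12, -4), (-29, 18)) = 27.8029
d((-13, 18), (-17, -5)) = 23.3452
d((-13, 18), (-8, 30)) = 13.0
d((-13, 18), (17, -22)) = 50.0
d((-13, 18), (-1, -11)) = 31.3847
d((-13, 18), (3, 25)) = 17.4642
d((-13, 18), (-29, 18)) = 16.0
d((-17, -5), (-8, 30)) = 36.1386
d((-17, -5), (17, -22)) = 38.0132
d((-17, -5), (-1, -11)) = 17.088
d((-17, -5), (3, 25)) = 36.0555
d((-17, -5), (-29, 18)) = 25.9422
d((-8, 30), (17, -22)) = 57.6975
d((-8, 30), (-1, -11)) = 41.5933
d((-8, 30), (3, 25)) = 12.083
d((-8, 30), (-29, 18)) = 24.1868
d((17, -22), (-1, -11)) = 21.095
d((17, -22), (3, 25)) = 49.0408
d((17, -22), (-29, 18)) = 60.959
d((-1, -11), (3, 25)) = 36.2215
d((-1, -11), (-29, 18)) = 40.3113
d((3, 25), (-29, 18)) = 32.7567

Closest pair: (-12, -4) and (-17, -5) with distance 5.099

The closest pair is (-12, -4) and (-17, -5) with Euclidean distance 5.099. For 9 points, brute-force pairwise comparison is shown above. For large n, the divide-and-conquer algorithm (sort by x, recurse on halves, check the dividing strip) achieves O(n log n).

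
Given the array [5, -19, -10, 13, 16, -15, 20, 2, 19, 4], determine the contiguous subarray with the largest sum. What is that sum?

Using Kadane's algorithm on [5, -19, -10, 13, 16, -15, 20, 2, 19, 4]:

Scanning through the array:
Position 1 (value -19): max_ending_here = -14, max_so_far = 5
Position 2 (value -10): max_ending_here = -10, max_so_far = 5
Position 3 (value 13): max_ending_here = 13, max_so_far = 13
Position 4 (value 16): max_ending_here = 29, max_so_far = 29
Position 5 (value -15): max_ending_here = 14, max_so_far = 29
Position 6 (value 20): max_ending_here = 34, max_so_far = 34
Position 7 (value 2): max_ending_here = 36, max_so_far = 36
Position 8 (value 19): max_ending_here = 55, max_so_far = 55
Position 9 (value 4): max_ending_here = 59, max_so_far = 59

Maximum subarray: [13, 16, -15, 20, 2, 19, 4]
Maximum sum: 59

The maximum subarray is [13, 16, -15, 20, 2, 19, 4] with sum 59. This subarray runs from index 3 to index 9.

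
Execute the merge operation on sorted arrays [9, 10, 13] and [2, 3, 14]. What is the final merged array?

Merging process:

Compare 9 vs 2: take 2 from right. Merged: [2]
Compare 9 vs 3: take 3 from right. Merged: [2, 3]
Compare 9 vs 14: take 9 from left. Merged: [2, 3, 9]
Compare 10 vs 14: take 10 from left. Merged: [2, 3, 9, 10]
Compare 13 vs 14: take 13 from left. Merged: [2, 3, 9, 10, 13]
Append remaining from right: [14]. Merged: [2, 3, 9, 10, 13, 14]

Final merged array: [2, 3, 9, 10, 13, 14]
Total comparisons: 5

The merged array is [2, 3, 9, 10, 13, 14], requiring 5 comparisons. The merge step runs in O(n) time where n is the total number of elements.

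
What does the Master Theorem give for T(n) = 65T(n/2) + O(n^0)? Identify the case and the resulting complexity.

Master Theorem for T(n) = 65T(n/2) + O(n^0):

a = 65, b = 2, c = 0
log_b(a) = log_2(65) = 6.0224

Case 1: c = 0 < log_2(65) = 6.0224
T(n) = O(n^(log_2 65))

For T(n) = 65T(n/2) + O(n^0): log_2(65) = 6.0224. This is Case 1 of the Master Theorem (c < log_b(a), work dominated by leaves), giving O(n^(log_2 65)).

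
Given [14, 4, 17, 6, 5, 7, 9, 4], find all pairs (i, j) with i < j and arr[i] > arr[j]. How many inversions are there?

Finding inversions in [14, 4, 17, 6, 5, 7, 9, 4]:

(0, 1): arr[0]=14 > arr[1]=4
(0, 3): arr[0]=14 > arr[3]=6
(0, 4): arr[0]=14 > arr[4]=5
(0, 5): arr[0]=14 > arr[5]=7
(0, 6): arr[0]=14 > arr[6]=9
(0, 7): arr[0]=14 > arr[7]=4
(2, 3): arr[2]=17 > arr[3]=6
(2, 4): arr[2]=17 > arr[4]=5
(2, 5): arr[2]=17 > arr[5]=7
(2, 6): arr[2]=17 > arr[6]=9
(2, 7): arr[2]=17 > arr[7]=4
(3, 4): arr[3]=6 > arr[4]=5
(3, 7): arr[3]=6 > arr[7]=4
(4, 7): arr[4]=5 > arr[7]=4
(5, 7): arr[5]=7 > arr[7]=4
(6, 7): arr[6]=9 > arr[7]=4

Total inversions: 16

The array has 16 inversion(s): (0,1), (0,3), (0,4), (0,5), (0,6), (0,7), (2,3), (2,4), (2,5), (2,6), (2,7), (3,4), (3,7), (4,7), (5,7), (6,7). Each pair (i,j) satisfies i < j and arr[i] > arr[j].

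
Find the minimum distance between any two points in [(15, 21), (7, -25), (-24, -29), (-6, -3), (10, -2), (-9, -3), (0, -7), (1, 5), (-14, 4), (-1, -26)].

Computing all pairwise distances among 10 points:

d((15, 21), (7, -25)) = 46.6905
d((15, 21), (-24, -29)) = 63.4114
d((15, 21), (-6, -3)) = 31.8904
d((15, 21), (10, -2)) = 23.5372
d((15, 21), (-9, -3)) = 33.9411
d((15, 21), (0, -7)) = 31.7648
d((15, 21), (1, 5)) = 21.2603
d((15, 21), (-14, 4)) = 33.6155
d((15, 21), (-1, -26)) = 49.6488
d((7, -25), (-24, -29)) = 31.257
d((7, -25), (-6, -3)) = 25.5539
d((7, -25), (10, -2)) = 23.1948
d((7, -25), (-9, -3)) = 27.2029
d((7, -25), (0, -7)) = 19.3132
d((7, -25), (1, 5)) = 30.5941
d((7, -25), (-14, 4)) = 35.805
d((7, -25), (-1, -26)) = 8.0623
d((-24, -29), (-6, -3)) = 31.6228
d((-24, -29), (10, -2)) = 43.4166
d((-24, -29), (-9, -3)) = 30.0167
d((-24, -29), (0, -7)) = 32.5576
d((-24, -29), (1, 5)) = 42.2019
d((-24, -29), (-14, 4)) = 34.4819
d((-24, -29), (-1, -26)) = 23.1948
d((-6, -3), (10, -2)) = 16.0312
d((-6, -3), (-9, -3)) = 3.0 <-- minimum
d((-6, -3), (0, -7)) = 7.2111
d((-6, -3), (1, 5)) = 10.6301
d((-6, -3), (-14, 4)) = 10.6301
d((-6, -3), (-1, -26)) = 23.5372
d((10, -2), (-9, -3)) = 19.0263
d((10, -2), (0, -7)) = 11.1803
d((10, -2), (1, 5)) = 11.4018
d((10, -2), (-14, 4)) = 24.7386
d((10, -2), (-1, -26)) = 26.4008
d((-9, -3), (0, -7)) = 9.8489
d((-9, -3), (1, 5)) = 12.8062
d((-9, -3), (-14, 4)) = 8.6023
d((-9, -3), (-1, -26)) = 24.3516
d((0, -7), (1, 5)) = 12.0416
d((0, -7), (-14, 4)) = 17.8045
d((0, -7), (-1, -26)) = 19.0263
d((1, 5), (-14, 4)) = 15.0333
d((1, 5), (-1, -26)) = 31.0644
d((-14, 4), (-1, -26)) = 32.6956

Closest pair: (-6, -3) and (-9, -3) with distance 3.0

The closest pair is (-6, -3) and (-9, -3) with Euclidean distance 3.0. For 10 points, brute-force pairwise comparison is shown above. For large n, the divide-and-conquer algorithm (sort by x, recurse on halves, check the dividing strip) achieves O(n log n).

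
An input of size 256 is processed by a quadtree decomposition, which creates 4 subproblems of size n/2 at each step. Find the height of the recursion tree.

For divide and conquer with division factor 2:

Problem sizes at each level:
Level 0: 256
Level 1: 128
Level 2: 64
Level 3: 32
Level 4: 16
Level 5: 8
Level 6: 4
Level 7: 2
Level 8: 1

The root is level 0 and the size-1 base case is level 8 (the tree spans levels 0 through 8, i.e. 9 levels counting the root), so the depth is the number of divisions: log_2(256) = 8

The recursion tree depth is log_2(256) = 8. At each level, the problem size is divided by 2, so it takes 8 divisions to reduce to a base case of size 1. The algorithm makes 4 recursive calls at each level.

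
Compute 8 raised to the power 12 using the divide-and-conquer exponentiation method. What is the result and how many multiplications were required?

Computing 8^12 by squaring (build up from 8^1; each line after the first costs one multiplication):

8^1 = 8
8^2 = (8^1)^2 = 8^2 = 64
8^3 = 8 * 8^2 = 8 * 64 = 512
8^6 = (8^3)^2 = 512^2 = 262144
8^12 = (8^6)^2 = 262144^2 = 68719476736

Result: 68719476736
Multiplications needed: 4 (4 lines after 8^1)

8^12 = 68719476736. Using exponentiation by squaring, this requires 4 multiplications. The key idea: if the exponent is even, square the half-power; if odd, multiply by the base once.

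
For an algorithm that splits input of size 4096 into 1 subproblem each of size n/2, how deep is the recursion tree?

For divide and conquer with division factor 2:

Problem sizes at each level:
Level 0: 4096
Level 1: 2048
Level 2: 1024
Level 3: 512
Level 4: 256
Level 5: 128
Level 6: 64
Level 7: 32
Level 8: 16
Level 9: 8
Level 10: 4
Level 11: 2
Level 12: 1

The root is level 0 and the size-1 base case is level 12 (the tree spans levels 0 through 12, i.e. 13 levels counting the root), so the depth is the number of divisions: log_2(4096) = 12

The recursion tree depth is log_2(4096) = 12. At each level, the problem size is divided by 2, so it takes 12 divisions to reduce to a base case of size 1. The algorithm makes 1 recursive call at each level.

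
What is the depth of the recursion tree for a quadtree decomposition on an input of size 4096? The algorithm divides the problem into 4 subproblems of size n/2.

For divide and conquer with division factor 2:

Problem sizes at each level:
Level 0: 4096
Level 1: 2048
Level 2: 1024
Level 3: 512
Level 4: 256
Level 5: 128
Level 6: 64
Level 7: 32
Level 8: 16
Level 9: 8
Level 10: 4
Level 11: 2
Level 12: 1

The root is level 0 and the size-1 base case is level 12 (the tree spans levels 0 through 12, i.e. 13 levels counting the root), so the depth is the number of divisions: log_2(4096) = 12

The recursion tree depth is log_2(4096) = 12. At each level, the problem size is divided by 2, so it takes 12 divisions to reduce to a base case of size 1. The algorithm makes 4 recursive calls at each level.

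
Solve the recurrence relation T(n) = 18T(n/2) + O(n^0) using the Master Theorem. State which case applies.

Master Theorem for T(n) = 18T(n/2) + O(n^0):

a = 18, b = 2, c = 0
log_b(a) = log_2(18) = 4.1699

Case 1: c = 0 < log_2(18) = 4.1699
T(n) = O(n^(log_2 18))

For T(n) = 18T(n/2) + O(n^0): log_2(18) = 4.1699. This is Case 1 of the Master Theorem (c < log_b(a), work dominated by leaves), giving O(n^(log_2 18)).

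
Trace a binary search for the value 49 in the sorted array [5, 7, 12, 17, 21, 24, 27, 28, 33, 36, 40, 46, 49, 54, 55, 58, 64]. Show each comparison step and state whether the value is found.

Binary search for 49 in [5, 7, 12, 17, 21, 24, 27, 28, 33, 36, 40, 46, 49, 54, 55, 58, 64]:

lo=0, hi=16, mid=8, arr[mid]=33 -> 33 < 49, search right half
lo=9, hi=16, mid=12, arr[mid]=49 -> Found target at index 12!

Binary search finds 49 at index 12 after 2 comparisons. The search repeatedly halves the search space by comparing with the middle element.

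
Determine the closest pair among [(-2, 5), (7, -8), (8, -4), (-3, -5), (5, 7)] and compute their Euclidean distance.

Computing all pairwise distances among 5 points:

d((-2, 5), (7, -8)) = 15.8114
d((-2, 5), (8, -4)) = 13.4536
d((-2, 5), (-3, -5)) = 10.0499
d((-2, 5), (5, 7)) = 7.2801
d((7, -8), (8, -4)) = 4.1231 <-- minimum
d((7, -8), (-3, -5)) = 10.4403
d((7, -8), (5, 7)) = 15.1327
d((8, -4), (-3, -5)) = 11.0454
d((8, -4), (5, 7)) = 11.4018
d((-3, -5), (5, 7)) = 14.4222

Closest pair: (7, -8) and (8, -4) with distance 4.1231

The closest pair is (7, -8) and (8, -4) with Euclidean distance 4.1231. For 5 points, brute-force pairwise comparison is shown above. For large n, the divide-and-conquer algorithm (sort by x, recurse on halves, check the dividing strip) achieves O(n log n).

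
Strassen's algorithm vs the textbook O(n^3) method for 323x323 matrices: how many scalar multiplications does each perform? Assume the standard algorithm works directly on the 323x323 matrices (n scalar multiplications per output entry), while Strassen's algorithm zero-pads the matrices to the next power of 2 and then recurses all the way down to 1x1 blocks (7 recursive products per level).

Matrix multiplication for 323x323 matrices:

Strassen's algorithm requires power-of-2 dimensions. Pad 323x323 to 512x512 (next power of 2).

Standard algorithm: 323^3 = 33698267 multiplications
Strassen's algorithm: 7^(log2(512)) = 7^9 = 40353607 multiplications
Difference: 33698267 - 40353607 = -6655340 (Strassen uses MORE here due to padding overhead — for small or just-over-power-of-2 n, padding can outweigh the per-level savings)

Standard: 33698267 multiplications (323^3). Strassen: 40353607 multiplications (7^9, after padding to 512x512). Strassen reduces 8 recursive multiplications to 7 at each level.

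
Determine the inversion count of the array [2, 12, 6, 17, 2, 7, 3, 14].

Finding inversions in [2, 12, 6, 17, 2, 7, 3, 14]:

(1, 2): arr[1]=12 > arr[2]=6
(1, 4): arr[1]=12 > arr[4]=2
(1, 5): arr[1]=12 > arr[5]=7
(1, 6): arr[1]=12 > arr[6]=3
(2, 4): arr[2]=6 > arr[4]=2
(2, 6): arr[2]=6 > arr[6]=3
(3, 4): arr[3]=17 > arr[4]=2
(3, 5): arr[3]=17 > arr[5]=7
(3, 6): arr[3]=17 > arr[6]=3
(3, 7): arr[3]=17 > arr[7]=14
(5, 6): arr[5]=7 > arr[6]=3

Total inversions: 11

The array has 11 inversion(s): (1,2), (1,4), (1,5), (1,6), (2,4), (2,6), (3,4), (3,5), (3,6), (3,7), (5,6). Each pair (i,j) satisfies i < j and arr[i] > arr[j].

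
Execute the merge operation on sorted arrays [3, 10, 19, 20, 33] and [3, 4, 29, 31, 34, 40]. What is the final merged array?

Merging process:

Compare 3 vs 3: take 3 from left. Merged: [3]
Compare 10 vs 3: take 3 from right. Merged: [3, 3]
Compare 10 vs 4: take 4 from right. Merged: [3, 3, 4]
Compare 10 vs 29: take 10 from left. Merged: [3, 3, 4, 10]
Compare 19 vs 29: take 19 from left. Merged: [3, 3, 4, 10, 19]
Compare 20 vs 29: take 20 from left. Merged: [3, 3, 4, 10, 19, 20]
Compare 33 vs 29: take 29 from right. Merged: [3, 3, 4, 10, 19, 20, 29]
Compare 33 vs 31: take 31 from right. Merged: [3, 3, 4, 10, 19, 20, 29, 31]
Compare 33 vs 34: take 33 from left. Merged: [3, 3, 4, 10, 19, 20, 29, 31, 33]
Append remaining from right: [34, 40]. Merged: [3, 3, 4, 10, 19, 20, 29, 31, 33, 34, 40]

Final merged array: [3, 3, 4, 10, 19, 20, 29, 31, 33, 34, 40]
Total comparisons: 9

The merged array is [3, 3, 4, 10, 19, 20, 29, 31, 33, 34, 40], requiring 9 comparisons. The merge step runs in O(n) time where n is the total number of elements.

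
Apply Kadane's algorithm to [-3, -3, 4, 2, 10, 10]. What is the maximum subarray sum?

Using Kadane's algorithm on [-3, -3, 4, 2, 10, 10]:

Scanning through the array:
Position 1 (value -3): max_ending_here = -3, max_so_far = -3
Position 2 (value 4): max_ending_here = 4, max_so_far = 4
Position 3 (value 2): max_ending_here = 6, max_so_far = 6
Position 4 (value 10): max_ending_here = 16, max_so_far = 16
Position 5 (value 10): max_ending_here = 26, max_so_far = 26

Maximum subarray: [4, 2, 10, 10]
Maximum sum: 26

The maximum subarray is [4, 2, 10, 10] with sum 26. This subarray runs from index 2 to index 5.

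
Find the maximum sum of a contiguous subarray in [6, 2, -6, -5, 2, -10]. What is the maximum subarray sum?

Using Kadane's algorithm on [6, 2, -6, -5, 2, -10]:

Scanning through the array:
Position 1 (value 2): max_ending_here = 8, max_so_far = 8
Position 2 (value -6): max_ending_here = 2, max_so_far = 8
Position 3 (value -5): max_ending_here = -3, max_so_far = 8
Position 4 (value 2): max_ending_here = 2, max_so_far = 8
Position 5 (value -10): max_ending_here = -8, max_so_far = 8

Maximum subarray: [6, 2]
Maximum sum: 8

The maximum subarray is [6, 2] with sum 8. This subarray runs from index 0 to index 1.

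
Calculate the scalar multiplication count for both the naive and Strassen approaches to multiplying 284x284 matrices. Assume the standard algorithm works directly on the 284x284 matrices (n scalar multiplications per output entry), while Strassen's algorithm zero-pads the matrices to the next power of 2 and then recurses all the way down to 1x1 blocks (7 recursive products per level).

Matrix multiplication for 284x284 matrices:

Strassen's algorithm requires power-of-2 dimensions. Pad 284x284 to 512x512 (next power of 2).

Standard algorithm: 284^3 = 22906304 multiplications
Strassen's algorithm: 7^(log2(512)) = 7^9 = 40353607 multiplications
Difference: 22906304 - 40353607 = -17447303 (Strassen uses MORE here due to padding overhead — for small or just-over-power-of-2 n, padding can outweigh the per-level savings)

Standard: 22906304 multiplications (284^3). Strassen: 40353607 multiplications (7^9, after padding to 512x512). Strassen reduces 8 recursive multiplications to 7 at each level.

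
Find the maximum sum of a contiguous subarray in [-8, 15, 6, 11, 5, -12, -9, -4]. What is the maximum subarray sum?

Using Kadane's algorithm on [-8, 15, 6, 11, 5, -12, -9, -4]:

Scanning through the array:
Position 1 (value 15): max_ending_here = 15, max_so_far = 15
Position 2 (value 6): max_ending_here = 21, max_so_far = 21
Position 3 (value 11): max_ending_here = 32, max_so_far = 32
Position 4 (value 5): max_ending_here = 37, max_so_far = 37
Position 5 (value -12): max_ending_here = 25, max_so_far = 37
Position 6 (value -9): max_ending_here = 16, max_so_far = 37
Position 7 (value -4): max_ending_here = 12, max_so_far = 37

Maximum subarray: [15, 6, 11, 5]
Maximum sum: 37

The maximum subarray is [15, 6, 11, 5] with sum 37. This subarray runs from index 1 to index 4.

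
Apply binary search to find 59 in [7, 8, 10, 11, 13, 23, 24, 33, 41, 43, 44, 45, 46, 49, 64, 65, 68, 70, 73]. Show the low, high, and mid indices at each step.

Binary search for 59 in [7, 8, 10, 11, 13, 23, 24, 33, 41, 43, 44, 45, 46, 49, 64, 65, 68, 70, 73]:

lo=0, hi=18, mid=9, arr[mid]=43 -> 43 < 59, search right half
lo=10, hi=18, mid=14, arr[mid]=64 -> 64 > 59, search left half
lo=10, hi=13, mid=11, arr[mid]=45 -> 45 < 59, search right half
lo=12, hi=13, mid=12, arr[mid]=46 -> 46 < 59, search right half
lo=13, hi=13, mid=13, arr[mid]=49 -> 49 < 59, search right half
lo=14 > hi=13, target 59 not found

Binary search determines that 59 is not in the array after 5 comparisons. The search space was exhausted without finding the target.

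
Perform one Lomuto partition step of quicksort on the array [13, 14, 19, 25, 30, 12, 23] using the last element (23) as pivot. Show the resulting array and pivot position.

Lomuto partition with pivot = 23:

Initial array: [13, 14, 19, 25, 30, 12, 23]

arr[0]=13 <= 23: swap with position 0, array becomes [13, 14, 19, 25, 30, 12, 23]
arr[1]=14 <= 23: swap with position 1, array becomes [13, 14, 19, 25, 30, 12, 23]
arr[2]=19 <= 23: swap with position 2, array becomes [13, 14, 19, 25, 30, 12, 23]
arr[3]=25 > 23: no swap
arr[4]=30 > 23: no swap
arr[5]=12 <= 23: swap with position 3, array becomes [13, 14, 19, 12, 30, 25, 23]

Place pivot at position 4: [13, 14, 19, 12, 23, 25, 30]
Pivot position: 4

After partitioning with pivot 23, the array becomes [13, 14, 19, 12, 23, 25, 30]. The pivot is placed at index 4. All elements to the left of the pivot are <= 23, and all elements to the right are > 23.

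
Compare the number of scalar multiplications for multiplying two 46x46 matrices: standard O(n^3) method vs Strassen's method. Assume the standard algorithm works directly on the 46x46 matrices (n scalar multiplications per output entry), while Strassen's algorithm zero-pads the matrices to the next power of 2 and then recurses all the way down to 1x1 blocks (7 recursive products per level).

Matrix multiplication for 46x46 matrices:

Strassen's algorithm requires power-of-2 dimensions. Pad 46x46 to 64x64 (next power of 2).

Standard algorithm: 46^3 = 97336 multiplications
Strassen's algorithm: 7^(log2(64)) = 7^6 = 117649 multiplications
Difference: 97336 - 117649 = -20313 (Strassen uses MORE here due to padding overhead — for small or just-over-power-of-2 n, padding can outweigh the per-level savings)

Standard: 97336 multiplications (46^3). Strassen: 117649 multiplications (7^6, after padding to 64x64). Strassen reduces 8 recursive multiplications to 7 at each level.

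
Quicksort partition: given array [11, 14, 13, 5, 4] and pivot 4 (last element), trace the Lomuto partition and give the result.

Lomuto partition with pivot = 4:

Initial array: [11, 14, 13, 5, 4]

arr[0]=11 > 4: no swap
arr[1]=14 > 4: no swap
arr[2]=13 > 4: no swap
arr[3]=5 > 4: no swap

Place pivot at position 0: [4, 14, 13, 5, 11]
Pivot position: 0

After partitioning with pivot 4, the array becomes [4, 14, 13, 5, 11]. The pivot is placed at index 0. All elements to the left of the pivot are <= 4, and all elements to the right are > 4.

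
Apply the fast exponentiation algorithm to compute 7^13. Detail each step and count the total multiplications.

Computing 7^13 by squaring (build up from 7^1; each line after the first costs one multiplication):

7^1 = 7
7^2 = (7^1)^2 = 7^2 = 49
7^3 = 7 * 7^2 = 7 * 49 = 343
7^6 = (7^3)^2 = 343^2 = 117649
7^12 = (7^6)^2 = 117649^2 = 13841287201
7^13 = 7 * 7^12 = 7 * 13841287201 = 96889010407

Result: 96889010407
Multiplications needed: 5 (5 lines after 7^1)

7^13 = 96889010407. Using exponentiation by squaring, this requires 5 multiplications. The key idea: if the exponent is even, square the half-power; if odd, multiply by the base once.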